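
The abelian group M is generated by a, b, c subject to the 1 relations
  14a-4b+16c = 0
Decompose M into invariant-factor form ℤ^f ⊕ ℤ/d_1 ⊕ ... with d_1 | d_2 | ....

Answer: M ≅ ℤ^2 ⊕ ℤ/2

Derivation:
rank_ℚ(R)=1; free=3−1=2
SNF(R) diag = [2] → torsion [2]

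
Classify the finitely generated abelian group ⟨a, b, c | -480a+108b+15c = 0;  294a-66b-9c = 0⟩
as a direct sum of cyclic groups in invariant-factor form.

rank_ℚ(R)=2; free=3−2=1
SNF(R) diag = [3, 6] → torsion [3, 6]

Answer: M ≅ ℤ^1 ⊕ ℤ/3 ⊕ ℤ/6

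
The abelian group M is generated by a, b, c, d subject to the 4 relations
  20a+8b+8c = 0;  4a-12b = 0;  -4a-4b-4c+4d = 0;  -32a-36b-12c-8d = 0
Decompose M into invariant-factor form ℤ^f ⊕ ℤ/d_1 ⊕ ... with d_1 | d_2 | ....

rank_ℚ(R)=4; free=4−4=0
SNF(R) diag = [4, 4, 4, 12] → torsion [4, 4, 4, 12]

Answer: M ≅ ℤ/4 ⊕ ℤ/4 ⊕ ℤ/4 ⊕ ℤ/12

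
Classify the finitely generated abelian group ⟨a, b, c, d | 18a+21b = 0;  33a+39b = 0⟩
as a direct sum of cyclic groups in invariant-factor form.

rank_ℚ(R)=2; free=4−2=2
SNF(R) diag = [3, 3] → torsion [3, 3]

Answer: M ≅ ℤ^2 ⊕ ℤ/3 ⊕ ℤ/3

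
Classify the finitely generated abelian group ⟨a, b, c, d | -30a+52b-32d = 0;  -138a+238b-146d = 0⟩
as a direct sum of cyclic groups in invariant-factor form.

rank_ℚ(R)=2; free=4−2=2
SNF(R) diag = [2, 6] → torsion [2, 6]

Answer: M ≅ ℤ^2 ⊕ ℤ/2 ⊕ ℤ/6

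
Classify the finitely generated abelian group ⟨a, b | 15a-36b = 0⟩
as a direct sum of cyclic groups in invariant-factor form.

Answer: M ≅ ℤ^1 ⊕ ℤ/3

Derivation:
rank_ℚ(R)=1; free=2−1=1
SNF(R) diag = [3] → torsion [3]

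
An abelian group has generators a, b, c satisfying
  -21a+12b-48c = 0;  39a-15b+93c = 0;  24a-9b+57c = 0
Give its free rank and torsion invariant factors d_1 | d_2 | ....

rank_ℚ(R)=3; free=3−3=0
SNF(R) diag = [3, 3, 6] → torsion [3, 3, 6]

Answer: M ≅ ℤ/3 ⊕ ℤ/3 ⊕ ℤ/6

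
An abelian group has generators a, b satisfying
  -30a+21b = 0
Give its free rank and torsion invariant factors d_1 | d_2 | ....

Answer: M ≅ ℤ^1 ⊕ ℤ/3

Derivation:
rank_ℚ(R)=1; free=2−1=1
SNF(R) diag = [3] → torsion [3]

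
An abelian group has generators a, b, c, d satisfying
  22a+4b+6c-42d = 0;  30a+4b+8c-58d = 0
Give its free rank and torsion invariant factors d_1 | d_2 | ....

rank_ℚ(R)=2; free=4−2=2
SNF(R) diag = [2, 2] → torsion [2, 2]

Answer: M ≅ ℤ^2 ⊕ ℤ/2 ⊕ ℤ/2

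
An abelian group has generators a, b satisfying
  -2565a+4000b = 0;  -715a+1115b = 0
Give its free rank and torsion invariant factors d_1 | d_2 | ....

Answer: M ≅ ℤ/5 ⊕ ℤ/5

Derivation:
rank_ℚ(R)=2; free=2−2=0
SNF(R) diag = [5, 5] → torsion [5, 5]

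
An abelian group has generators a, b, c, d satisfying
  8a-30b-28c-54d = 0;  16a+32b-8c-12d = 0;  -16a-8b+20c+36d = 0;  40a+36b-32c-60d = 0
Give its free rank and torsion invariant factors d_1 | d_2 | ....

Answer: M ≅ ℤ/2 ⊕ ℤ/4 ⊕ ℤ/12 ⊕ ℤ/24

Derivation:
rank_ℚ(R)=4; free=4−4=0
SNF(R) diag = [2, 4, 12, 24] → torsion [2, 4, 12, 24]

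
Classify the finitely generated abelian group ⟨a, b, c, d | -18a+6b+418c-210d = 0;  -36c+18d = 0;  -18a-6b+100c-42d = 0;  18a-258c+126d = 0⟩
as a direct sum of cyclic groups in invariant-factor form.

Answer: M ≅ ℤ/2 ⊕ ℤ/6 ⊕ ℤ/18 ⊕ ℤ/18

Derivation:
rank_ℚ(R)=4; free=4−4=0
SNF(R) diag = [2, 6, 18, 18] → torsion [2, 6, 18, 18]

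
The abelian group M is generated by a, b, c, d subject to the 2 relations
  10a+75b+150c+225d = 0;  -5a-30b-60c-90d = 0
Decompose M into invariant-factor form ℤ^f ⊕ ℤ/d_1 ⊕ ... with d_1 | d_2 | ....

rank_ℚ(R)=2; free=4−2=2
SNF(R) diag = [5, 15] → torsion [5, 15]

Answer: M ≅ ℤ^2 ⊕ ℤ/5 ⊕ ℤ/15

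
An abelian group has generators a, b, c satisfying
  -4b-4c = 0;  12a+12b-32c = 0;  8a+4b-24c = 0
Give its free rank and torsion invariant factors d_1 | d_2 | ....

rank_ℚ(R)=3; free=3−3=0
SNF(R) diag = [4, 4, 4] → torsion [4, 4, 4]

Answer: M ≅ ℤ/4 ⊕ ℤ/4 ⊕ ℤ/4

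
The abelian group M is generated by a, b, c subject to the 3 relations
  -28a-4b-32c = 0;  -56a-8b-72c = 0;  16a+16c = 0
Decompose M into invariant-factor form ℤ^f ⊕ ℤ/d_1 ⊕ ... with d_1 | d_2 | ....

Answer: M ≅ ℤ/4 ⊕ ℤ/8 ⊕ ℤ/16

Derivation:
rank_ℚ(R)=3; free=3−3=0
SNF(R) diag = [4, 8, 16] → torsion [4, 8, 16]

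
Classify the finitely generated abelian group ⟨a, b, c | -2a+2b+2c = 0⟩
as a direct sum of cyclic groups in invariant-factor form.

Answer: M ≅ ℤ^2 ⊕ ℤ/2

Derivation:
rank_ℚ(R)=1; free=3−1=2
SNF(R) diag = [2] → torsion [2]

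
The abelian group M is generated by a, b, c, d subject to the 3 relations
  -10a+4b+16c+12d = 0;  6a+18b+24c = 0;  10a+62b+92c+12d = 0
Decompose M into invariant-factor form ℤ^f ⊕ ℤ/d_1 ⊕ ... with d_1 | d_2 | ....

rank_ℚ(R)=3; free=4−3=1
SNF(R) diag = [2, 6, 12] → torsion [2, 6, 12]

Answer: M ≅ ℤ^1 ⊕ ℤ/2 ⊕ ℤ/6 ⊕ ℤ/12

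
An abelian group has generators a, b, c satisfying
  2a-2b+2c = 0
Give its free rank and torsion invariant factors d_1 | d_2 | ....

rank_ℚ(R)=1; free=3−1=2
SNF(R) diag = [2] → torsion [2]

Answer: M ≅ ℤ^2 ⊕ ℤ/2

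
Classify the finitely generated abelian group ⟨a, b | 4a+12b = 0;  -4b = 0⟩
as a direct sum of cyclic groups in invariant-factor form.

Answer: M ≅ ℤ/4 ⊕ ℤ/4

Derivation:
rank_ℚ(R)=2; free=2−2=0
SNF(R) diag = [4, 4] → torsion [4, 4]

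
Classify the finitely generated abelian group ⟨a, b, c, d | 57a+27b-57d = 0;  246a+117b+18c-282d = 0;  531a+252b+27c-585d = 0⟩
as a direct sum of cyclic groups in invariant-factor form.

rank_ℚ(R)=3; free=4−3=1
SNF(R) diag = [3, 9, 9] → torsion [3, 9, 9]

Answer: M ≅ ℤ^1 ⊕ ℤ/3 ⊕ ℤ/9 ⊕ ℤ/9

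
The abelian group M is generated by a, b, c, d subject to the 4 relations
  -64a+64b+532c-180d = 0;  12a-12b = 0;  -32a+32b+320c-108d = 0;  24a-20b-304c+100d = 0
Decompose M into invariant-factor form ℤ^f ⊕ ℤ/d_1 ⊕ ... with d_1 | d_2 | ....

rank_ℚ(R)=4; free=4−4=0
SNF(R) diag = [4, 4, 12, 36] → torsion [4, 4, 12, 36]

Answer: M ≅ ℤ/4 ⊕ ℤ/4 ⊕ ℤ/12 ⊕ ℤ/36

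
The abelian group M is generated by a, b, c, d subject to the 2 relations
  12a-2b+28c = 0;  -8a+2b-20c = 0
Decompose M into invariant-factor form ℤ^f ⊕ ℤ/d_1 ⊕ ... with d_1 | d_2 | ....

rank_ℚ(R)=2; free=4−2=2
SNF(R) diag = [2, 4] → torsion [2, 4]

Answer: M ≅ ℤ^2 ⊕ ℤ/2 ⊕ ℤ/4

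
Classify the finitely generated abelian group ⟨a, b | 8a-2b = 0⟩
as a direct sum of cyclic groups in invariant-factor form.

rank_ℚ(R)=1; free=2−1=1
SNF(R) diag = [2] → torsion [2]

Answer: M ≅ ℤ^1 ⊕ ℤ/2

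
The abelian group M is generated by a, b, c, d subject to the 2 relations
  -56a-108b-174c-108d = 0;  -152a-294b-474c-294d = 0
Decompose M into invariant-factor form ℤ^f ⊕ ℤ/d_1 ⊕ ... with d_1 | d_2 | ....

Answer: M ≅ ℤ^2 ⊕ ℤ/2 ⊕ ℤ/6

Derivation:
rank_ℚ(R)=2; free=4−2=2
SNF(R) diag = [2, 6] → torsion [2, 6]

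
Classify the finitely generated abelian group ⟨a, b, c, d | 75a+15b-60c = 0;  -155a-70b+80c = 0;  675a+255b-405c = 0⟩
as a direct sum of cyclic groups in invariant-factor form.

rank_ℚ(R)=3; free=4−3=1
SNF(R) diag = [5, 15, 15] → torsion [5, 15, 15]

Answer: M ≅ ℤ^1 ⊕ ℤ/5 ⊕ ℤ/15 ⊕ ℤ/15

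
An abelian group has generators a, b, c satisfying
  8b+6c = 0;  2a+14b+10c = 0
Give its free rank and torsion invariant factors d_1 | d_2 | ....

rank_ℚ(R)=2; free=3−2=1
SNF(R) diag = [2, 2] → torsion [2, 2]

Answer: M ≅ ℤ^1 ⊕ ℤ/2 ⊕ ℤ/2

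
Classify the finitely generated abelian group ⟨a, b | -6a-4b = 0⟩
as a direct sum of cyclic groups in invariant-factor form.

Answer: M ≅ ℤ^1 ⊕ ℤ/2

Derivation:
rank_ℚ(R)=1; free=2−1=1
SNF(R) diag = [2] → torsion [2]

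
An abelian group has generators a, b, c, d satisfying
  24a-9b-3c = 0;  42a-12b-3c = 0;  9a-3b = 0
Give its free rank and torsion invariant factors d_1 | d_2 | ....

Answer: M ≅ ℤ^1 ⊕ ℤ/3 ⊕ ℤ/3 ⊕ ℤ/9

Derivation:
rank_ℚ(R)=3; free=4−3=1
SNF(R) diag = [3, 3, 9] → torsion [3, 3, 9]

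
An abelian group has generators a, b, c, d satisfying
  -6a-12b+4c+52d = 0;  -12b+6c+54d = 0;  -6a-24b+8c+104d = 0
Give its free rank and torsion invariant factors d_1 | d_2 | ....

Answer: M ≅ ℤ^1 ⊕ ℤ/2 ⊕ ℤ/6 ⊕ ℤ/12

Derivation:
rank_ℚ(R)=3; free=4−3=1
SNF(R) diag = [2, 6, 12] → torsion [2, 6, 12]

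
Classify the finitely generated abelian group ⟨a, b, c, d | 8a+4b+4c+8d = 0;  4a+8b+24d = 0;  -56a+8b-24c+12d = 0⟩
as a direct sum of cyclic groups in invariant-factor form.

rank_ℚ(R)=3; free=4−3=1
SNF(R) diag = [4, 4, 12] → torsion [4, 4, 12]

Answer: M ≅ ℤ^1 ⊕ ℤ/4 ⊕ ℤ/4 ⊕ ℤ/12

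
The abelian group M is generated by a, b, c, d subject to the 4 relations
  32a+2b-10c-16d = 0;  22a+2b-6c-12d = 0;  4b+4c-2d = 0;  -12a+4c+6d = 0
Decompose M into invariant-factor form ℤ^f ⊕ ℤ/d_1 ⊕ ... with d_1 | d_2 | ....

Answer: M ≅ ℤ/2 ⊕ ℤ/2 ⊕ ℤ/2 ⊕ ℤ/4

Derivation:
rank_ℚ(R)=4; free=4−4=0
SNF(R) diag = [2, 2, 2, 4] → torsion [2, 2, 2, 4]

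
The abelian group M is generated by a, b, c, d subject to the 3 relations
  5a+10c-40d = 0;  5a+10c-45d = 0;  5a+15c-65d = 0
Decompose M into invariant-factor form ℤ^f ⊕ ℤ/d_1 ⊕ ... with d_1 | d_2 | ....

Answer: M ≅ ℤ^1 ⊕ ℤ/5 ⊕ ℤ/5 ⊕ ℤ/5

Derivation:
rank_ℚ(R)=3; free=4−3=1
SNF(R) diag = [5, 5, 5] → torsion [5, 5, 5]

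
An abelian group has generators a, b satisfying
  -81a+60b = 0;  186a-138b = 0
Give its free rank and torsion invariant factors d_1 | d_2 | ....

rank_ℚ(R)=2; free=2−2=0
SNF(R) diag = [3, 6] → torsion [3, 6]

Answer: M ≅ ℤ/3 ⊕ ℤ/6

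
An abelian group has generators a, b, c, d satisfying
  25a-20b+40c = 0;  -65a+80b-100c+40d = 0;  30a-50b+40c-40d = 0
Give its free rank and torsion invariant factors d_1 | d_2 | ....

rank_ℚ(R)=3; free=4−3=1
SNF(R) diag = [5, 10, 20] → torsion [5, 10, 20]

Answer: M ≅ ℤ^1 ⊕ ℤ/5 ⊕ ℤ/10 ⊕ ℤ/20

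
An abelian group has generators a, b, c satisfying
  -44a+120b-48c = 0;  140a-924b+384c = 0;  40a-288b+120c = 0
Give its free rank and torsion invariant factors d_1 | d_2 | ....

Answer: M ≅ ℤ/4 ⊕ ℤ/12 ⊕ ℤ/24

Derivation:
rank_ℚ(R)=3; free=3−3=0
SNF(R) diag = [4, 12, 24] → torsion [4, 12, 24]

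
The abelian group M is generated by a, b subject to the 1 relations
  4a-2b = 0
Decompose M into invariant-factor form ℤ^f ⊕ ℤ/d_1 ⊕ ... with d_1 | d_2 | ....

Answer: M ≅ ℤ^1 ⊕ ℤ/2

Derivation:
rank_ℚ(R)=1; free=2−1=1
SNF(R) diag = [2] → torsion [2]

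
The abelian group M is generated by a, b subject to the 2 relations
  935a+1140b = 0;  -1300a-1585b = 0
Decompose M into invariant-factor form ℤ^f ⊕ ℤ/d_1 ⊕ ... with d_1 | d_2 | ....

rank_ℚ(R)=2; free=2−2=0
SNF(R) diag = [5, 5] → torsion [5, 5]

Answer: M ≅ ℤ/5 ⊕ ℤ/5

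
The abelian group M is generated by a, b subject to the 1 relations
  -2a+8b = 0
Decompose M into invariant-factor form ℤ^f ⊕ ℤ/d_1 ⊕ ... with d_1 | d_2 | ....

Answer: M ≅ ℤ^1 ⊕ ℤ/2

Derivation:
rank_ℚ(R)=1; free=2−1=1
SNF(R) diag = [2] → torsion [2]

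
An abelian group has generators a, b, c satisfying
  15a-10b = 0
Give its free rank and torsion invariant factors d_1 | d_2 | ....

Answer: M ≅ ℤ^2 ⊕ ℤ/5

Derivation:
rank_ℚ(R)=1; free=3−1=2
SNF(R) diag = [5] → torsion [5]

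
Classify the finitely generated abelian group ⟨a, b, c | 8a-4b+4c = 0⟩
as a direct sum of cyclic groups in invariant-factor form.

rank_ℚ(R)=1; free=3−1=2
SNF(R) diag = [4] → torsion [4]

Answer: M ≅ ℤ^2 ⊕ ℤ/4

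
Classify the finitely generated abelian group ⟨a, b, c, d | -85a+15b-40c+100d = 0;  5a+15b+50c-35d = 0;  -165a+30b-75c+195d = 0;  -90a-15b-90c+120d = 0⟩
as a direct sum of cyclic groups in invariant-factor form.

rank_ℚ(R)=4; free=4−4=0
SNF(R) diag = [5, 15, 45, 45] → torsion [5, 15, 45, 45]

Answer: M ≅ ℤ/5 ⊕ ℤ/15 ⊕ ℤ/45 ⊕ ℤ/45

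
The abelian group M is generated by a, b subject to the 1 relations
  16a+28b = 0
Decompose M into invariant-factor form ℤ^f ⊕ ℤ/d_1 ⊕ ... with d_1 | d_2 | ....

Answer: M ≅ ℤ^1 ⊕ ℤ/4

Derivation:
rank_ℚ(R)=1; free=2−1=1
SNF(R) diag = [4] → torsion [4]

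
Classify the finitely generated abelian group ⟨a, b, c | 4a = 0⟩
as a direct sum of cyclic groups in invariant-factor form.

Answer: M ≅ ℤ^2 ⊕ ℤ/4

Derivation:
rank_ℚ(R)=1; free=3−1=2
SNF(R) diag = [4] → torsion [4]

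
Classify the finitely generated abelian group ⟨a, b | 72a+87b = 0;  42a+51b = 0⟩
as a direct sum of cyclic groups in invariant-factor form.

rank_ℚ(R)=2; free=2−2=0
SNF(R) diag = [3, 6] → torsion [3, 6]

Answer: M ≅ ℤ/3 ⊕ ℤ/6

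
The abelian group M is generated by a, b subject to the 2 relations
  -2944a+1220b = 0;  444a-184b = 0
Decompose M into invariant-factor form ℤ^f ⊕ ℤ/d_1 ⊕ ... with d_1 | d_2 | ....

Answer: M ≅ ℤ/4 ⊕ ℤ/4

Derivation:
rank_ℚ(R)=2; free=2−2=0
SNF(R) diag = [4, 4] → torsion [4, 4]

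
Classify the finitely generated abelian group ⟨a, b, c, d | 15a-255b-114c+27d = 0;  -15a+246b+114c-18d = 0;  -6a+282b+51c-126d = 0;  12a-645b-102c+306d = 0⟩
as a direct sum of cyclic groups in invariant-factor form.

Answer: M ≅ ℤ/3 ⊕ ℤ/9 ⊕ ℤ/27 ⊕ ℤ/27

Derivation:
rank_ℚ(R)=4; free=4−4=0
SNF(R) diag = [3, 9, 27, 27] → torsion [3, 9, 27, 27]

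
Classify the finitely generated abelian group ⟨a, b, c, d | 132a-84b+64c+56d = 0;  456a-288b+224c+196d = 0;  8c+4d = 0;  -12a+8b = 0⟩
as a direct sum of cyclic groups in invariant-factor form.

Answer: M ≅ ℤ/4 ⊕ ℤ/4 ⊕ ℤ/12 ⊕ ℤ/24

Derivation:
rank_ℚ(R)=4; free=4−4=0
SNF(R) diag = [4, 4, 12, 24] → torsion [4, 4, 12, 24]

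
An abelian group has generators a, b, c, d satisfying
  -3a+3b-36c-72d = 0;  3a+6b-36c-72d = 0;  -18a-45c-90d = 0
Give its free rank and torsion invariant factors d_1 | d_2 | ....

Answer: M ≅ ℤ^1 ⊕ ℤ/3 ⊕ ℤ/9 ⊕ ℤ/27

Derivation:
rank_ℚ(R)=3; free=4−3=1
SNF(R) diag = [3, 9, 27] → torsion [3, 9, 27]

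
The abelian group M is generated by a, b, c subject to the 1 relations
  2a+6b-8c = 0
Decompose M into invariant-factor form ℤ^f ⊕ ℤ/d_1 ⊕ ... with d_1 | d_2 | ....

rank_ℚ(R)=1; free=3−1=2
SNF(R) diag = [2] → torsion [2]

Answer: M ≅ ℤ^2 ⊕ ℤ/2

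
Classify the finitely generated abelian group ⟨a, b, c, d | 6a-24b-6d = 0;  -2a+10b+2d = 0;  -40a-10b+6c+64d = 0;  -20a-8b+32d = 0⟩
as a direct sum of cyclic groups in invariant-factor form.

rank_ℚ(R)=4; free=4−4=0
SNF(R) diag = [2, 6, 6, 12] → torsion [2, 6, 6, 12]

Answer: M ≅ ℤ/2 ⊕ ℤ/6 ⊕ ℤ/6 ⊕ ℤ/12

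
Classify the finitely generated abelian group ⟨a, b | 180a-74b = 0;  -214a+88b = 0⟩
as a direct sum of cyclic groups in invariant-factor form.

rank_ℚ(R)=2; free=2−2=0
SNF(R) diag = [2, 2] → torsion [2, 2]

Answer: M ≅ ℤ/2 ⊕ ℤ/2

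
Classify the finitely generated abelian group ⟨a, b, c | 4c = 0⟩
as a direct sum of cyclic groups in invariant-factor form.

Answer: M ≅ ℤ^2 ⊕ ℤ/4

Derivation:
rank_ℚ(R)=1; free=3−1=2
SNF(R) diag = [4] → torsion [4]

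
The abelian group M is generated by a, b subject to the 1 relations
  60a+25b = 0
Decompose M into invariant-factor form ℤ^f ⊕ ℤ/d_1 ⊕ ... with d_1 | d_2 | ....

rank_ℚ(R)=1; free=2−1=1
SNF(R) diag = [5] → torsion [5]

Answer: M ≅ ℤ^1 ⊕ ℤ/5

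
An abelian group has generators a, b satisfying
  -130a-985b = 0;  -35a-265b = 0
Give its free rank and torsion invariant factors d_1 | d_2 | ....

Answer: M ≅ ℤ/5 ⊕ ℤ/5

Derivation:
rank_ℚ(R)=2; free=2−2=0
SNF(R) diag = [5, 5] → torsion [5, 5]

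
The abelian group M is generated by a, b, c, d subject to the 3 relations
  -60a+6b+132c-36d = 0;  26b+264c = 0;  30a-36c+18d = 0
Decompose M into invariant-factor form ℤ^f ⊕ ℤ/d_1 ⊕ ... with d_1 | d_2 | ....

Answer: M ≅ ℤ^1 ⊕ ℤ/2 ⊕ ℤ/6 ⊕ ℤ/12

Derivation:
rank_ℚ(R)=3; free=4−3=1
SNF(R) diag = [2, 6, 12] → torsion [2, 6, 12]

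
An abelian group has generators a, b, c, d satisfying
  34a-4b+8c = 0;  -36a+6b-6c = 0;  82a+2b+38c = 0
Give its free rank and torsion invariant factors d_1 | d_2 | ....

rank_ℚ(R)=3; free=4−3=1
SNF(R) diag = [2, 6, 12] → torsion [2, 6, 12]

Answer: M ≅ ℤ^1 ⊕ ℤ/2 ⊕ ℤ/6 ⊕ ℤ/12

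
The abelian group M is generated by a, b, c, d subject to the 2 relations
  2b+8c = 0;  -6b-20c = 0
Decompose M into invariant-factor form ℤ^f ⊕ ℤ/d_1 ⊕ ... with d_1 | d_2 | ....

rank_ℚ(R)=2; free=4−2=2
SNF(R) diag = [2, 4] → torsion [2, 4]

Answer: M ≅ ℤ^2 ⊕ ℤ/2 ⊕ ℤ/4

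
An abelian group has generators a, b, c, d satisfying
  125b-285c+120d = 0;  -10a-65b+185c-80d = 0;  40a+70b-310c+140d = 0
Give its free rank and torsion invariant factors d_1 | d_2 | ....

Answer: M ≅ ℤ^1 ⊕ ℤ/5 ⊕ ℤ/10 ⊕ ℤ/20

Derivation:
rank_ℚ(R)=3; free=4−3=1
SNF(R) diag = [5, 10, 20] → torsion [5, 10, 20]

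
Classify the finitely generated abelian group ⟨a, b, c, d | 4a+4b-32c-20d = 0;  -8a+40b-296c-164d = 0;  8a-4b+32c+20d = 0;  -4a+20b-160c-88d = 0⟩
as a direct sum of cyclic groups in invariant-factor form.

rank_ℚ(R)=4; free=4−4=0
SNF(R) diag = [4, 12, 12, 24] → torsion [4, 12, 12, 24]

Answer: M ≅ ℤ/4 ⊕ ℤ/12 ⊕ ℤ/12 ⊕ ℤ/24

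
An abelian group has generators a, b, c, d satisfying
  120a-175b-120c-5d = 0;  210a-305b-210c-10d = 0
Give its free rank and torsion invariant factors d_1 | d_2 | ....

rank_ℚ(R)=2; free=4−2=2
SNF(R) diag = [5, 15] → torsion [5, 15]

Answer: M ≅ ℤ^2 ⊕ ℤ/5 ⊕ ℤ/15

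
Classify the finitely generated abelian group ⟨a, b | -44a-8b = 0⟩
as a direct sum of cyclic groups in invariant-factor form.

Answer: M ≅ ℤ^1 ⊕ ℤ/4

Derivation:
rank_ℚ(R)=1; free=2−1=1
SNF(R) diag = [4] → torsion [4]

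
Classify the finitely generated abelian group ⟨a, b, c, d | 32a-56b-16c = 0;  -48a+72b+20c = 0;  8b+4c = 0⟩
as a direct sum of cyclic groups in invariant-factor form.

rank_ℚ(R)=3; free=4−3=1
SNF(R) diag = [4, 8, 16] → torsion [4, 8, 16]

Answer: M ≅ ℤ^1 ⊕ ℤ/4 ⊕ ℤ/8 ⊕ ℤ/16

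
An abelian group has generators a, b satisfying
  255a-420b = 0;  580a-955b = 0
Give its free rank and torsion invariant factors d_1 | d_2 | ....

Answer: M ≅ ℤ/5 ⊕ ℤ/15

Derivation:
rank_ℚ(R)=2; free=2−2=0
SNF(R) diag = [5, 15] → torsion [5, 15]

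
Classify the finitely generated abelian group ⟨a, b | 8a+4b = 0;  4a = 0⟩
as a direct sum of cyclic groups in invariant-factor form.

Answer: M ≅ ℤ/4 ⊕ ℤ/4

Derivation:
rank_ℚ(R)=2; free=2−2=0
SNF(R) diag = [4, 4] → torsion [4, 4]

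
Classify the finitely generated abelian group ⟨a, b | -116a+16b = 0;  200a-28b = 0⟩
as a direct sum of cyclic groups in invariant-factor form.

rank_ℚ(R)=2; free=2−2=0
SNF(R) diag = [4, 12] → torsion [4, 12]

Answer: M ≅ ℤ/4 ⊕ ℤ/12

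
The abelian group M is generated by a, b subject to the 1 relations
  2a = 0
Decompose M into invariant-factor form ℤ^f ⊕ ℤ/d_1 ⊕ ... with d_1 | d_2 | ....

rank_ℚ(R)=1; free=2−1=1
SNF(R) diag = [2] → torsion [2]

Answer: M ≅ ℤ^1 ⊕ ℤ/2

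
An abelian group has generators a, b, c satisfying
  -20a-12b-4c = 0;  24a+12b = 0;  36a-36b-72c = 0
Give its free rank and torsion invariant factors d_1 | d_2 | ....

rank_ℚ(R)=3; free=3−3=0
SNF(R) diag = [4, 12, 36] → torsion [4, 12, 36]

Answer: M ≅ ℤ/4 ⊕ ℤ/12 ⊕ ℤ/36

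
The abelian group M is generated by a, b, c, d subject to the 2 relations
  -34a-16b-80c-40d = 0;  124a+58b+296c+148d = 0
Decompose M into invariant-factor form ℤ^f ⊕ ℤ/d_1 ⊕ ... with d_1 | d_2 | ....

Answer: M ≅ ℤ^2 ⊕ ℤ/2 ⊕ ℤ/6

Derivation:
rank_ℚ(R)=2; free=4−2=2
SNF(R) diag = [2, 6] → torsion [2, 6]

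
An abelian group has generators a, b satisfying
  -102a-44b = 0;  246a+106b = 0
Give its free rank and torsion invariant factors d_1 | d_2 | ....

Answer: M ≅ ℤ/2 ⊕ ℤ/6

Derivation:
rank_ℚ(R)=2; free=2−2=0
SNF(R) diag = [2, 6] → torsion [2, 6]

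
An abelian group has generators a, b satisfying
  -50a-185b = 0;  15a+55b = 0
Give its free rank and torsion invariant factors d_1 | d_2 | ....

rank_ℚ(R)=2; free=2−2=0
SNF(R) diag = [5, 5] → torsion [5, 5]

Answer: M ≅ ℤ/5 ⊕ ℤ/5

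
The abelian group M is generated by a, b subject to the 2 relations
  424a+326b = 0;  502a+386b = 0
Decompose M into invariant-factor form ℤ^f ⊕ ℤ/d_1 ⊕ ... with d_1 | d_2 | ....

rank_ℚ(R)=2; free=2−2=0
SNF(R) diag = [2, 6] → torsion [2, 6]

Answer: M ≅ ℤ/2 ⊕ ℤ/6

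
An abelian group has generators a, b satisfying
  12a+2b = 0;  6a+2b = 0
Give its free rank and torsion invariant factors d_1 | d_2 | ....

rank_ℚ(R)=2; free=2−2=0
SNF(R) diag = [2, 6] → torsion [2, 6]

Answer: M ≅ ℤ/2 ⊕ ℤ/6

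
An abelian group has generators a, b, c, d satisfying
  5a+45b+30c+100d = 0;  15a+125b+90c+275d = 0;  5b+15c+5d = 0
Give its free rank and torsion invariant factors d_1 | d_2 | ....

rank_ℚ(R)=3; free=4−3=1
SNF(R) diag = [5, 5, 15] → torsion [5, 5, 15]

Answer: M ≅ ℤ^1 ⊕ ℤ/5 ⊕ ℤ/5 ⊕ ℤ/15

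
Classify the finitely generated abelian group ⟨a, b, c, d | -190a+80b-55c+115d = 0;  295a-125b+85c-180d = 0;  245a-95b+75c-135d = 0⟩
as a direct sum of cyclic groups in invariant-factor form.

rank_ℚ(R)=3; free=4−3=1
SNF(R) diag = [5, 5, 5] → torsion [5, 5, 5]

Answer: M ≅ ℤ^1 ⊕ ℤ/5 ⊕ ℤ/5 ⊕ ℤ/5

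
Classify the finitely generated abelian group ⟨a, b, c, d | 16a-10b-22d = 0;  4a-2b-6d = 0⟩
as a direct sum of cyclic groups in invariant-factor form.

Answer: M ≅ ℤ^2 ⊕ ℤ/2 ⊕ ℤ/4

Derivation:
rank_ℚ(R)=2; free=4−2=2
SNF(R) diag = [2, 4] → torsion [2, 4]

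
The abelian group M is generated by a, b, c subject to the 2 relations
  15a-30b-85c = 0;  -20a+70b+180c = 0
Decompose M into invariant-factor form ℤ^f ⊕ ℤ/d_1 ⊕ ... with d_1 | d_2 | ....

rank_ℚ(R)=2; free=3−2=1
SNF(R) diag = [5, 10] → torsion [5, 10]

Answer: M ≅ ℤ^1 ⊕ ℤ/5 ⊕ ℤ/10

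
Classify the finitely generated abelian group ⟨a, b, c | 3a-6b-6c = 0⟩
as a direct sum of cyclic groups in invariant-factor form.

rank_ℚ(R)=1; free=3−1=2
SNF(R) diag = [3] → torsion [3]

Answer: M ≅ ℤ^2 ⊕ ℤ/3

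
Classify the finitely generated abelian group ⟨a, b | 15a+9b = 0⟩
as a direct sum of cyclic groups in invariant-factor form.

Answer: M ≅ ℤ^1 ⊕ ℤ/3

Derivation:
rank_ℚ(R)=1; free=2−1=1
SNF(R) diag = [3] → torsion [3]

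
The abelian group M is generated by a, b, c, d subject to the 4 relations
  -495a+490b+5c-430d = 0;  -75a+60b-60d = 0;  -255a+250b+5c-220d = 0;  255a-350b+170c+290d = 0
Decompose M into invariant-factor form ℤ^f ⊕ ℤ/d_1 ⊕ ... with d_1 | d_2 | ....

Answer: M ≅ ℤ/5 ⊕ ℤ/15 ⊕ ℤ/30 ⊕ ℤ/90

Derivation:
rank_ℚ(R)=4; free=4−4=0
SNF(R) diag = [5, 15, 30, 90] → torsion [5, 15, 30, 90]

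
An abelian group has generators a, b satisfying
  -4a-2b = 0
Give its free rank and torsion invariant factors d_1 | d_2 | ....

rank_ℚ(R)=1; free=2−1=1
SNF(R) diag = [2] → torsion [2]

Answer: M ≅ ℤ^1 ⊕ ℤ/2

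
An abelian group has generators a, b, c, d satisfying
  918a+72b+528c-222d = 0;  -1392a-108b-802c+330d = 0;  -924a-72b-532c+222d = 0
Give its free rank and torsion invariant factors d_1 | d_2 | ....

rank_ℚ(R)=3; free=4−3=1
SNF(R) diag = [2, 6, 18] → torsion [2, 6, 18]

Answer: M ≅ ℤ^1 ⊕ ℤ/2 ⊕ ℤ/6 ⊕ ℤ/18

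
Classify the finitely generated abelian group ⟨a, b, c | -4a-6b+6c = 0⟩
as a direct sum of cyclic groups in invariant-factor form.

rank_ℚ(R)=1; free=3−1=2
SNF(R) diag = [2] → torsion [2]

Answer: M ≅ ℤ^2 ⊕ ℤ/2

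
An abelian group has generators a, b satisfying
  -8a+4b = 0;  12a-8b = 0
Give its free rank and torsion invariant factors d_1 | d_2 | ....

Answer: M ≅ ℤ/4 ⊕ ℤ/4

Derivation:
rank_ℚ(R)=2; free=2−2=0
SNF(R) diag = [4, 4] → torsion [4, 4]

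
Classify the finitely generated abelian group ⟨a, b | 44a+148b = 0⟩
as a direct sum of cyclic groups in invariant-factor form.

Answer: M ≅ ℤ^1 ⊕ ℤ/4

Derivation:
rank_ℚ(R)=1; free=2−1=1
SNF(R) diag = [4] → torsion [4]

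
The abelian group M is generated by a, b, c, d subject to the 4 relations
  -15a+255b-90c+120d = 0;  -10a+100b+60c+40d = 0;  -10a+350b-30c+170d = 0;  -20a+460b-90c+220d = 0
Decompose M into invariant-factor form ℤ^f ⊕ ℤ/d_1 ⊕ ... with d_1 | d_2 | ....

rank_ℚ(R)=4; free=4−4=0
SNF(R) diag = [5, 10, 30, 90] → torsion [5, 10, 30, 90]

Answer: M ≅ ℤ/5 ⊕ ℤ/10 ⊕ ℤ/30 ⊕ ℤ/90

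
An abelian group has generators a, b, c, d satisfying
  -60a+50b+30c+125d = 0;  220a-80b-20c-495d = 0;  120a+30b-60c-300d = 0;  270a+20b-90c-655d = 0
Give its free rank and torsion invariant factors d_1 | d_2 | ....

rank_ℚ(R)=4; free=4−4=0
SNF(R) diag = [5, 10, 30, 90] → torsion [5, 10, 30, 90]

Answer: M ≅ ℤ/5 ⊕ ℤ/10 ⊕ ℤ/30 ⊕ ℤ/90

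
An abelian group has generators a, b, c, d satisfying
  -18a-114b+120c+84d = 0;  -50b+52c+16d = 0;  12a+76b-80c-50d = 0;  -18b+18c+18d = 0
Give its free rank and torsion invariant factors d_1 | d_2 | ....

Answer: M ≅ ℤ/2 ⊕ ℤ/6 ⊕ ℤ/18 ⊕ ℤ/18

Derivation:
rank_ℚ(R)=4; free=4−4=0
SNF(R) diag = [2, 6, 18, 18] → torsion [2, 6, 18, 18]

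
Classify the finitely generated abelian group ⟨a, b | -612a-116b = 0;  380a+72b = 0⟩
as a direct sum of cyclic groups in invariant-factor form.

Answer: M ≅ ℤ/4 ⊕ ℤ/4

Derivation:
rank_ℚ(R)=2; free=2−2=0
SNF(R) diag = [4, 4] → torsion [4, 4]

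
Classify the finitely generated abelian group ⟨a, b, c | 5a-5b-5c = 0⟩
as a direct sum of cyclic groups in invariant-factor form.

Answer: M ≅ ℤ^2 ⊕ ℤ/5

Derivation:
rank_ℚ(R)=1; free=3−1=2
SNF(R) diag = [5] → torsion [5]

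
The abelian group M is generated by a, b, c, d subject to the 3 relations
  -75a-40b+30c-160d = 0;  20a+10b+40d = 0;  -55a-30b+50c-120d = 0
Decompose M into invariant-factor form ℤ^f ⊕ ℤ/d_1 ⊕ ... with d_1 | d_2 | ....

rank_ℚ(R)=3; free=4−3=1
SNF(R) diag = [5, 10, 20] → torsion [5, 10, 20]

Answer: M ≅ ℤ^1 ⊕ ℤ/5 ⊕ ℤ/10 ⊕ ℤ/20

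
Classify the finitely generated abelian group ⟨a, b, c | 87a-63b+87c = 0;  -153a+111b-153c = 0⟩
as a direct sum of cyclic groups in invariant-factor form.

rank_ℚ(R)=2; free=3−2=1
SNF(R) diag = [3, 6] → torsion [3, 6]

Answer: M ≅ ℤ^1 ⊕ ℤ/3 ⊕ ℤ/6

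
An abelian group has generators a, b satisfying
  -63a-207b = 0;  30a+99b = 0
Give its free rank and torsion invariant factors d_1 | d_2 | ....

Answer: M ≅ ℤ/3 ⊕ ℤ/9

Derivation:
rank_ℚ(R)=2; free=2−2=0
SNF(R) diag = [3, 9] → torsion [3, 9]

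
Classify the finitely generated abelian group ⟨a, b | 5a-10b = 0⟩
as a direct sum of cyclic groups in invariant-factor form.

rank_ℚ(R)=1; free=2−1=1
SNF(R) diag = [5] → torsion [5]

Answer: M ≅ ℤ^1 ⊕ ℤ/5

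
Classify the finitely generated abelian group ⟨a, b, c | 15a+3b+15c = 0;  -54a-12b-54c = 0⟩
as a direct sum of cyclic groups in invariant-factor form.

Answer: M ≅ ℤ^1 ⊕ ℤ/3 ⊕ ℤ/6

Derivation:
rank_ℚ(R)=2; free=3−2=1
SNF(R) diag = [3, 6] → torsion [3, 6]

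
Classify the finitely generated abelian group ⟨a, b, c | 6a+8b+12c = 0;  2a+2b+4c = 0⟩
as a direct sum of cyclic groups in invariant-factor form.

Answer: M ≅ ℤ^1 ⊕ ℤ/2 ⊕ ℤ/2

Derivation:
rank_ℚ(R)=2; free=3−2=1
SNF(R) diag = [2, 2] → torsion [2, 2]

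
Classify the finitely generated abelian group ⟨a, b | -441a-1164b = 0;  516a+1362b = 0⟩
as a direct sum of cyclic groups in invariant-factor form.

rank_ℚ(R)=2; free=2−2=0
SNF(R) diag = [3, 6] → torsion [3, 6]

Answer: M ≅ ℤ/3 ⊕ ℤ/6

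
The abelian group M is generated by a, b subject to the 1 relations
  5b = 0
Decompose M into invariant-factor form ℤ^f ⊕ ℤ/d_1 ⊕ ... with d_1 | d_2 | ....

Answer: M ≅ ℤ^1 ⊕ ℤ/5

Derivation:
rank_ℚ(R)=1; free=2−1=1
SNF(R) diag = [5] → torsion [5]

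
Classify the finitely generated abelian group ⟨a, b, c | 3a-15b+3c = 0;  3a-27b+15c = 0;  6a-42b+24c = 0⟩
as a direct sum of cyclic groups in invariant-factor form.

rank_ℚ(R)=3; free=3−3=0
SNF(R) diag = [3, 6, 12] → torsion [3, 6, 12]

Answer: M ≅ ℤ/3 ⊕ ℤ/6 ⊕ ℤ/12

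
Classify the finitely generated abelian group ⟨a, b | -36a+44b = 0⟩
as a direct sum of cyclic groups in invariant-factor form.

Answer: M ≅ ℤ^1 ⊕ ℤ/4

Derivation:
rank_ℚ(R)=1; free=2−1=1
SNF(R) diag = [4] → torsion [4]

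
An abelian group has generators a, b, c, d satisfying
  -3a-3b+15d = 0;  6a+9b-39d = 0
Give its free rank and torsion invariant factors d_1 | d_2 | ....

Answer: M ≅ ℤ^2 ⊕ ℤ/3 ⊕ ℤ/3

Derivation:
rank_ℚ(R)=2; free=4−2=2
SNF(R) diag = [3, 3] → torsion [3, 3]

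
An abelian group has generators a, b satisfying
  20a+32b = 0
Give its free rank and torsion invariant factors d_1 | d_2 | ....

rank_ℚ(R)=1; free=2−1=1
SNF(R) diag = [4] → torsion [4]

Answer: M ≅ ℤ^1 ⊕ ℤ/4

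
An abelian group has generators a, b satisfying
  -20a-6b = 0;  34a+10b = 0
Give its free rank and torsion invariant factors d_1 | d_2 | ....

Answer: M ≅ ℤ/2 ⊕ ℤ/2

Derivation:
rank_ℚ(R)=2; free=2−2=0
SNF(R) diag = [2, 2] → torsion [2, 2]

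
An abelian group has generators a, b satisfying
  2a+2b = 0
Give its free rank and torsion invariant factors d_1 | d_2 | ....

Answer: M ≅ ℤ^1 ⊕ ℤ/2

Derivation:
rank_ℚ(R)=1; free=2−1=1
SNF(R) diag = [2] → torsion [2]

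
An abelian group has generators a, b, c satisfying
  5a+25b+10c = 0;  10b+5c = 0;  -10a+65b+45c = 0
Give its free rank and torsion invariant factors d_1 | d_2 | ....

Answer: M ≅ ℤ/5 ⊕ ℤ/5 ⊕ ℤ/15

Derivation:
rank_ℚ(R)=3; free=3−3=0
SNF(R) diag = [5, 5, 15] → torsion [5, 5, 15]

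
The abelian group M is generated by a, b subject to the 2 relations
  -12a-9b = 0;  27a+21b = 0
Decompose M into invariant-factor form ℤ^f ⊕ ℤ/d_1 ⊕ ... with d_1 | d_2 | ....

Answer: M ≅ ℤ/3 ⊕ ℤ/3

Derivation:
rank_ℚ(R)=2; free=2−2=0
SNF(R) diag = [3, 3] → torsion [3, 3]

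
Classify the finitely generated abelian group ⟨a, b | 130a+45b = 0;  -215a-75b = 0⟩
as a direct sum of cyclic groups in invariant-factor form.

rank_ℚ(R)=2; free=2−2=0
SNF(R) diag = [5, 15] → torsion [5, 15]

Answer: M ≅ ℤ/5 ⊕ ℤ/15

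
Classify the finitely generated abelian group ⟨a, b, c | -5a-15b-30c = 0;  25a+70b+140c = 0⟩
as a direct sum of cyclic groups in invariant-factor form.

rank_ℚ(R)=2; free=3−2=1
SNF(R) diag = [5, 5] → torsion [5, 5]

Answer: M ≅ ℤ^1 ⊕ ℤ/5 ⊕ ℤ/5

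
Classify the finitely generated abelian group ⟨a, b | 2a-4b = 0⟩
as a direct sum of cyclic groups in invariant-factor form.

rank_ℚ(R)=1; free=2−1=1
SNF(R) diag = [2] → torsion [2]

Answer: M ≅ ℤ^1 ⊕ ℤ/2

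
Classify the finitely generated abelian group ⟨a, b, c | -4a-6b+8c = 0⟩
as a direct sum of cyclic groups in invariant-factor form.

Answer: M ≅ ℤ^2 ⊕ ℤ/2

Derivation:
rank_ℚ(R)=1; free=3−1=2
SNF(R) diag = [2] → torsion [2]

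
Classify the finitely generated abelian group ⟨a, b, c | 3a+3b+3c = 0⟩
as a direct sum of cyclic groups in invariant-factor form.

rank_ℚ(R)=1; free=3−1=2
SNF(R) diag = [3] → torsion [3]

Answer: M ≅ ℤ^2 ⊕ ℤ/3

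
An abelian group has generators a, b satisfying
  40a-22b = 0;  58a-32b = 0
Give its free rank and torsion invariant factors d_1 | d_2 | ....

Answer: M ≅ ℤ/2 ⊕ ℤ/2

Derivation:
rank_ℚ(R)=2; free=2−2=0
SNF(R) diag = [2, 2] → torsion [2, 2]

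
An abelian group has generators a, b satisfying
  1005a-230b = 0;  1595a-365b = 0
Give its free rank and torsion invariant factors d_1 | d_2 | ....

Answer: M ≅ ℤ/5 ⊕ ℤ/5

Derivation:
rank_ℚ(R)=2; free=2−2=0
SNF(R) diag = [5, 5] → torsion [5, 5]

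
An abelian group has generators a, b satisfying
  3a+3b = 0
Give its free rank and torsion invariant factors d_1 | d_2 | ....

rank_ℚ(R)=1; free=2−1=1
SNF(R) diag = [3] → torsion [3]

Answer: M ≅ ℤ^1 ⊕ ℤ/3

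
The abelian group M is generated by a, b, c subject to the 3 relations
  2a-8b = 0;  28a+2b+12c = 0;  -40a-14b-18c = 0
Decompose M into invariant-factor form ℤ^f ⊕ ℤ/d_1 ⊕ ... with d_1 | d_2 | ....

rank_ℚ(R)=3; free=3−3=0
SNF(R) diag = [2, 6, 6] → torsion [2, 6, 6]

Answer: M ≅ ℤ/2 ⊕ ℤ/6 ⊕ ℤ/6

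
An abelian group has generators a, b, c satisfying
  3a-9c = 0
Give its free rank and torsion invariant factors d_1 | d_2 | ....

rank_ℚ(R)=1; free=3−1=2
SNF(R) diag = [3] → torsion [3]

Answer: M ≅ ℤ^2 ⊕ ℤ/3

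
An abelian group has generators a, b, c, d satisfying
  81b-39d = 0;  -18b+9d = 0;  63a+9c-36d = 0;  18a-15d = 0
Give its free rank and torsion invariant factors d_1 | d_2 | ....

rank_ℚ(R)=4; free=4−4=0
SNF(R) diag = [3, 9, 9, 18] → torsion [3, 9, 9, 18]

Answer: M ≅ ℤ/3 ⊕ ℤ/9 ⊕ ℤ/9 ⊕ ℤ/18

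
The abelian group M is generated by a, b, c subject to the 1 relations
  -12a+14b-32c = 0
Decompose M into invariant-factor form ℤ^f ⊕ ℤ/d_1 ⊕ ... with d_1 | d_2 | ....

rank_ℚ(R)=1; free=3−1=2
SNF(R) diag = [2] → torsion [2]

Answer: M ≅ ℤ^2 ⊕ ℤ/2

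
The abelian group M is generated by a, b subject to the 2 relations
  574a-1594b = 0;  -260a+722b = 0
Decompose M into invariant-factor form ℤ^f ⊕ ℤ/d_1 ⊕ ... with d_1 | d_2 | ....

Answer: M ≅ ℤ/2 ⊕ ℤ/6

Derivation:
rank_ℚ(R)=2; free=2−2=0
SNF(R) diag = [2, 6] → torsion [2, 6]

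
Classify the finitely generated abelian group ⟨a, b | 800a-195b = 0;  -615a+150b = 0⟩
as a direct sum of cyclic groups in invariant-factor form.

rank_ℚ(R)=2; free=2−2=0
SNF(R) diag = [5, 15] → torsion [5, 15]

Answer: M ≅ ℤ/5 ⊕ ℤ/15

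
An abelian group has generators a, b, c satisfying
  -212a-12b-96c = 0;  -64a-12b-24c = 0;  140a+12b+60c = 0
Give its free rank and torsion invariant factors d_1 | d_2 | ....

Answer: M ≅ ℤ/4 ⊕ ℤ/12 ⊕ ℤ/36

Derivation:
rank_ℚ(R)=3; free=3−3=0
SNF(R) diag = [4, 12, 36] → torsion [4, 12, 36]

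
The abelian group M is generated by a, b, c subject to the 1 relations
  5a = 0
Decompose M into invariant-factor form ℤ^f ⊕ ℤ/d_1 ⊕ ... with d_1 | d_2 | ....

Answer: M ≅ ℤ^2 ⊕ ℤ/5

Derivation:
rank_ℚ(R)=1; free=3−1=2
SNF(R) diag = [5] → torsion [5]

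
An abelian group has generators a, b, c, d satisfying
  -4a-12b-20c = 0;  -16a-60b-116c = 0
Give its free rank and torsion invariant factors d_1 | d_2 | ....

rank_ℚ(R)=2; free=4−2=2
SNF(R) diag = [4, 12] → torsion [4, 12]

Answer: M ≅ ℤ^2 ⊕ ℤ/4 ⊕ ℤ/12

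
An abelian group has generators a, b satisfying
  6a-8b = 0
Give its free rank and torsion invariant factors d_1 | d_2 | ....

Answer: M ≅ ℤ^1 ⊕ ℤ/2

Derivation:
rank_ℚ(R)=1; free=2−1=1
SNF(R) diag = [2] → torsion [2]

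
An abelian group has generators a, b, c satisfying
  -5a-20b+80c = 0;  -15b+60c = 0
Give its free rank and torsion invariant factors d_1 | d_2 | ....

Answer: M ≅ ℤ^1 ⊕ ℤ/5 ⊕ ℤ/15

Derivation:
rank_ℚ(R)=2; free=3−2=1
SNF(R) diag = [5, 15] → torsion [5, 15]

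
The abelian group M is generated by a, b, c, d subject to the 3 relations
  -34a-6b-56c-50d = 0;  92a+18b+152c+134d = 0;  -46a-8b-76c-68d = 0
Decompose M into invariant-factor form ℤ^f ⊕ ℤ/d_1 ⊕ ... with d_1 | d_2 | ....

Answer: M ≅ ℤ^1 ⊕ ℤ/2 ⊕ ℤ/2 ⊕ ℤ/4

Derivation:
rank_ℚ(R)=3; free=4−3=1
SNF(R) diag = [2, 2, 4] → torsion [2, 2, 4]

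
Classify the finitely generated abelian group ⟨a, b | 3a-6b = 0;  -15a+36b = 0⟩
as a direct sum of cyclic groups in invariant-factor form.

Answer: M ≅ ℤ/3 ⊕ ℤ/6

Derivation:
rank_ℚ(R)=2; free=2−2=0
SNF(R) diag = [3, 6] → torsion [3, 6]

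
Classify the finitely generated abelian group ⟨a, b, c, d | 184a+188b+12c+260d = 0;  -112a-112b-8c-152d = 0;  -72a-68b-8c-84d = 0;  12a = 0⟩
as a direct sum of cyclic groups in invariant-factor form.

Answer: M ≅ ℤ/4 ⊕ ℤ/4 ⊕ ℤ/12 ⊕ ℤ/24

Derivation:
rank_ℚ(R)=4; free=4−4=0
SNF(R) diag = [4, 4, 12, 24] → torsion [4, 4, 12, 24]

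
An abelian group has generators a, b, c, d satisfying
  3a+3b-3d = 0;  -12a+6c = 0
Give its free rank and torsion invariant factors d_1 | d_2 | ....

rank_ℚ(R)=2; free=4−2=2
SNF(R) diag = [3, 6] → torsion [3, 6]

Answer: M ≅ ℤ^2 ⊕ ℤ/3 ⊕ ℤ/6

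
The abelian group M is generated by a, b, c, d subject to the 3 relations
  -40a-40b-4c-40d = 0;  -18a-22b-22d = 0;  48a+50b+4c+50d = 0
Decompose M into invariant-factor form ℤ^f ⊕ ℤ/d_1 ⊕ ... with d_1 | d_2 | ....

rank_ℚ(R)=3; free=4−3=1
SNF(R) diag = [2, 2, 4] → torsion [2, 2, 4]

Answer: M ≅ ℤ^1 ⊕ ℤ/2 ⊕ ℤ/2 ⊕ ℤ/4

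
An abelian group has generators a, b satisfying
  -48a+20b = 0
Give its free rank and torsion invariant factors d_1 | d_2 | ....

Answer: M ≅ ℤ^1 ⊕ ℤ/4

Derivation:
rank_ℚ(R)=1; free=2−1=1
SNF(R) diag = [4] → torsion [4]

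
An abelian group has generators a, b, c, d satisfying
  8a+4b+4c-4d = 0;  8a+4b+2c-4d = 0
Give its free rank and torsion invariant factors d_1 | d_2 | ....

rank_ℚ(R)=2; free=4−2=2
SNF(R) diag = [2, 4] → torsion [2, 4]

Answer: M ≅ ℤ^2 ⊕ ℤ/2 ⊕ ℤ/4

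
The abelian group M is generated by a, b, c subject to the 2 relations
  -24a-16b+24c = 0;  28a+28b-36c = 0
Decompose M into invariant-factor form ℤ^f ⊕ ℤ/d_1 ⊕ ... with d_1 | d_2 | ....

Answer: M ≅ ℤ^1 ⊕ ℤ/4 ⊕ ℤ/8

Derivation:
rank_ℚ(R)=2; free=3−2=1
SNF(R) diag = [4, 8] → torsion [4, 8]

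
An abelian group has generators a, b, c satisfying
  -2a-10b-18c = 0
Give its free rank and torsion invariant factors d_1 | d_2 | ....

Answer: M ≅ ℤ^2 ⊕ ℤ/2

Derivation:
rank_ℚ(R)=1; free=3−1=2
SNF(R) diag = [2] → torsion [2]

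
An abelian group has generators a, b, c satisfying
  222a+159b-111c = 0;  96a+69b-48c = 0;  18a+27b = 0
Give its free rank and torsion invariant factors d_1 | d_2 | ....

rank_ℚ(R)=3; free=3−3=0
SNF(R) diag = [3, 9, 18] → torsion [3, 9, 18]

Answer: M ≅ ℤ/3 ⊕ ℤ/9 ⊕ ℤ/18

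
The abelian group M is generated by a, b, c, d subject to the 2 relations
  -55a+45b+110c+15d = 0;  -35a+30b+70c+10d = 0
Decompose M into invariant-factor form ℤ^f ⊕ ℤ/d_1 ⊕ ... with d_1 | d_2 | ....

Answer: M ≅ ℤ^2 ⊕ ℤ/5 ⊕ ℤ/5

Derivation:
rank_ℚ(R)=2; free=4−2=2
SNF(R) diag = [5, 5] → torsion [5, 5]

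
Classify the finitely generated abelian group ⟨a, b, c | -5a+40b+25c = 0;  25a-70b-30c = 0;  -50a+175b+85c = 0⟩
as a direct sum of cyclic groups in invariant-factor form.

Answer: M ≅ ℤ/5 ⊕ ℤ/5 ⊕ ℤ/15

Derivation:
rank_ℚ(R)=3; free=3−3=0
SNF(R) diag = [5, 5, 15] → torsion [5, 5, 15]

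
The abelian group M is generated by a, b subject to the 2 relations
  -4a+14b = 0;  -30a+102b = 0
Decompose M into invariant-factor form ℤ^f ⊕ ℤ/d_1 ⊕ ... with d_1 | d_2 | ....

Answer: M ≅ ℤ/2 ⊕ ℤ/6

Derivation:
rank_ℚ(R)=2; free=2−2=0
SNF(R) diag = [2, 6] → torsion [2, 6]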